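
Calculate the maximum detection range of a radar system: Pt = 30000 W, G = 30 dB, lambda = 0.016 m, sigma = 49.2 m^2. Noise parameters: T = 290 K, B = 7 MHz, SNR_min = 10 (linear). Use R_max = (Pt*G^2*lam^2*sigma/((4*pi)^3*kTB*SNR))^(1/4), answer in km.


G_lin = 10^(30/10) = 1000.0
R^4 = 30000 * 1000.0^2 * 0.016^2 * 49.2 / ((4*pi)^3 * 1.38e-23 * 290 * 7000000.0 * 10)
R^4 = 6.79707e17 m^4
R_max = (6.79707e17)^(1/4) = 28713.1 m = 28.7 km

28.7 km


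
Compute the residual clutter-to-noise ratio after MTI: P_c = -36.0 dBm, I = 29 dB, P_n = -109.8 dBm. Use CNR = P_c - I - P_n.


CNR = -36.0 - 29 - (-109.8) = 44.8 dB

44.8 dB


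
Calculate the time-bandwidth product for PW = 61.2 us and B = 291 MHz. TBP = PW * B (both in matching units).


TBP = 61.2 * 291 = 17809.2

17809.2


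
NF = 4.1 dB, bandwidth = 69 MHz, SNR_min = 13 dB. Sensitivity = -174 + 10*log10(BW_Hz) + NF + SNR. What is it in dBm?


10*log10(69000000.0) = 78.39
S = -174 + 78.39 + 4.1 + 13 = -78.5 dBm

-78.5 dBm


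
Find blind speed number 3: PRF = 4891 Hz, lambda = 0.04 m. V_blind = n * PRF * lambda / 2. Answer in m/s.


V_blind = 3 * 4891 * 0.04 / 2 = 293.5 m/s

293.5 m/s


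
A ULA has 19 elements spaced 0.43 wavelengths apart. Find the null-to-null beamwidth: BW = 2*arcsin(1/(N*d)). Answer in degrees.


1/(N*d) = 1/(19*0.43) = 0.122399
BW = 2*arcsin(0.122399) = 14.1 degrees

14.1 degrees


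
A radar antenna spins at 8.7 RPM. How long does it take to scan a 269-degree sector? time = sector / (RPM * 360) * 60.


t = 269 / (8.7 * 360) * 60 = 5.15 s

5.15 s


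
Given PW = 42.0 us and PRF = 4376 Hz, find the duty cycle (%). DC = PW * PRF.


DC = 42.0e-6 * 4376 * 100 = 18.38%

18.38%


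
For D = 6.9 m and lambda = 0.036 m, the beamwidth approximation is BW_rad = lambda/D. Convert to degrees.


BW_rad = 0.036 / 6.9 = 0.005217
BW_deg = 0.3 degrees

0.3 degrees


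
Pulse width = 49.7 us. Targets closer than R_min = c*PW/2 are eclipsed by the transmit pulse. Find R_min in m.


R_min = 3e8 * 49.7e-6 / 2 = 7455.0 m

7455.0 m


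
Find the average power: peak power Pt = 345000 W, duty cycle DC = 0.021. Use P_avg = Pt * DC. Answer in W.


P_avg = 345000 * 0.021 = 7245.0 W

7245.0 W


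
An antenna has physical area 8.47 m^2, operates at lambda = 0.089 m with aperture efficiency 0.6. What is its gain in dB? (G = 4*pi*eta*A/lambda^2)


G_linear = 4*pi*0.6*8.47/0.089^2 = 8062.4
G_dB = 10*log10(8062.4) = 39.1 dB

39.1 dB


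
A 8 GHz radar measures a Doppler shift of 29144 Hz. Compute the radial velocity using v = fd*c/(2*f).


v = 29144 * 3e8 / (2 * 8000000000.0) = 546.5 m/s

546.5 m/s


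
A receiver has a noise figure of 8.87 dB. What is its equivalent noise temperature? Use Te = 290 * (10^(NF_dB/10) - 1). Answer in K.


NF_lin = 10^(8.87/10) = 7.709035
Te = 290 * (7.709035 - 1) = 1945.6 K

1945.6 K


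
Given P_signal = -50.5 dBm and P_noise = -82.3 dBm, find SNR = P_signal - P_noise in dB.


SNR = -50.5 - (-82.3) = 31.8 dB

31.8 dB


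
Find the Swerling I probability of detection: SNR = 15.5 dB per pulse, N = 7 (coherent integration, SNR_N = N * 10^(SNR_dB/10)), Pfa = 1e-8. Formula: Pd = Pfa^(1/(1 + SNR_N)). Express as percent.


SNR_lin = 10^(15.5/10) = 35.48134
SNR_N = 7 * 35.48134 = 248.36938
1/(1 + SNR_N) = 1/249.36938 = 0.0040101
Pd = (1e-8)^0.0040101 = 0.92879
Pd = 92.9%

92.9%


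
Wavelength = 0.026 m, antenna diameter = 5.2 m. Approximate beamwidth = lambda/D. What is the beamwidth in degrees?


BW_rad = 0.026 / 5.2 = 0.005
BW_deg = 0.29 degrees

0.29 degrees


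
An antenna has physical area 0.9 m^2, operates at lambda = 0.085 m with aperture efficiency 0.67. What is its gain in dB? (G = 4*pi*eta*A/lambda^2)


G_linear = 4*pi*0.67*0.9/0.085^2 = 1048.79
G_dB = 10*log10(1048.79) = 30.2 dB

30.2 dB


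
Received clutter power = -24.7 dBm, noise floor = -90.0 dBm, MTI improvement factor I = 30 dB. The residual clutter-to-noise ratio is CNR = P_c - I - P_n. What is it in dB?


CNR = -24.7 - 30 - (-90.0) = 35.3 dB

35.3 dB


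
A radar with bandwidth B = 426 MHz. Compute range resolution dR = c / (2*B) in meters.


dR = 3e8 / (2 * 426000000.0) = 0.35 m

0.35 m


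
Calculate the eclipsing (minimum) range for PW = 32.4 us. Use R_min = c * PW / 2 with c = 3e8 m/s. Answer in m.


R_min = 3e8 * 32.4e-6 / 2 = 4860.0 m

4860.0 m


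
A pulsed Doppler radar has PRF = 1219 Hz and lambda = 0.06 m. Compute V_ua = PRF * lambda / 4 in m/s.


V_ua = 1219 * 0.06 / 4 = 18.3 m/s

18.3 m/s


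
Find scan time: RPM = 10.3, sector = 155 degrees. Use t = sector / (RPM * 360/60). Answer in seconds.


t = 155 / (10.3 * 360) * 60 = 2.51 s

2.51 s


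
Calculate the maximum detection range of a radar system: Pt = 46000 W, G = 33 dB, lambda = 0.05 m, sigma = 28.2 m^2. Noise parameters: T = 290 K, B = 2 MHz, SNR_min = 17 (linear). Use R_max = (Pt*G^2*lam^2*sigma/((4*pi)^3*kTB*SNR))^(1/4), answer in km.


G_lin = 10^(33/10) = 1995.262315
R^4 = 46000 * 1995.262315^2 * 0.05^2 * 28.2 / ((4*pi)^3 * 1.38e-23 * 290 * 2000000.0 * 17)
R^4 = 4.78147e19 m^4
R_max = (4.78147e19)^(1/4) = 83155.4 m = 83.2 km

83.2 km


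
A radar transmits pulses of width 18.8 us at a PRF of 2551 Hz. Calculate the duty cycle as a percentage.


DC = 18.8e-6 * 2551 * 100 = 4.8%

4.8%


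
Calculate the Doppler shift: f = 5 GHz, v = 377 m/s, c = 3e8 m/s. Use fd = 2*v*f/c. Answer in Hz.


fd = 2 * 377 * 5000000000.0 / 3e8 = 12566.7 Hz

12566.7 Hz


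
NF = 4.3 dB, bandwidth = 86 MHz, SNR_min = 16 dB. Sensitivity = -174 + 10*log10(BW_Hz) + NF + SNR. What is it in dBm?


10*log10(86000000.0) = 79.34
S = -174 + 79.34 + 4.3 + 16 = -74.4 dBm

-74.4 dBm


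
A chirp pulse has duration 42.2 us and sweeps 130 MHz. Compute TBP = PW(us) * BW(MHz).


TBP = 42.2 * 130 = 5486.0

5486.0


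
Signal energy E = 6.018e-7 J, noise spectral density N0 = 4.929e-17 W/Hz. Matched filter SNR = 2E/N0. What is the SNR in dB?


SNR_lin = 2 * 6.018e-7 / 4.929e-17 = 2.442e10
SNR_dB = 10*log10(2.442e10) = 103.9 dB

103.9 dB


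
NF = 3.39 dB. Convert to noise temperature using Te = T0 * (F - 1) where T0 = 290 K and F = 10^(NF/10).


NF_lin = 10^(3.39/10) = 2.18273
Te = 290 * (2.18273 - 1) = 343.0 K

343.0 K


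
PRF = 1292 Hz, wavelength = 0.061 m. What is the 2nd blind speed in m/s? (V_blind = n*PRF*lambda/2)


V_blind = 2 * 1292 * 0.061 / 2 = 78.8 m/s

78.8 m/s


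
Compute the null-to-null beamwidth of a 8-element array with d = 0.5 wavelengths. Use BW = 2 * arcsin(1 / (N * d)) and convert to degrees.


1/(N*d) = 1/(8*0.5) = 0.25
BW = 2*arcsin(0.25) = 29.0 degrees

29.0 degrees


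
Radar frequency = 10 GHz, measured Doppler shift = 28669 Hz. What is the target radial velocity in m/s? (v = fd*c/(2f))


v = 28669 * 3e8 / (2 * 10000000000.0) = 430.0 m/s

430.0 m/s


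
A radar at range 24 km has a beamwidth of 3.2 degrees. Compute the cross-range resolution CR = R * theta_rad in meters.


BW_rad = 0.055850536
CR = 24000 * 0.055850536 = 1340.4 m

1340.4 m


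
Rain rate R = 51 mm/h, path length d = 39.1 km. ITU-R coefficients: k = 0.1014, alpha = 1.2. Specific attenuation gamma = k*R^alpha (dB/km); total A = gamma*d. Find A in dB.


gamma = 0.1014 * 51^1.2 = 11.353301 dB/km
A = 11.353301 * 39.1 = 443.91 dB

443.91 dB


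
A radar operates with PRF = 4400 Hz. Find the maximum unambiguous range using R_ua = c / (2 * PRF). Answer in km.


R_ua = 3e8 / (2 * 4400) = 34090.9 m = 34.1 km

34.1 km


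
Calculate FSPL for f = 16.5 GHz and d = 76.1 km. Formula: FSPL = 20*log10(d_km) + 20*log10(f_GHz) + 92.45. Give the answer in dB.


20*log10(76.1) = 37.63
20*log10(16.5) = 24.35
FSPL = 154.4 dB

154.4 dB


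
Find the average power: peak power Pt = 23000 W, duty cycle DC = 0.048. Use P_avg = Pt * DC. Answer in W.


P_avg = 23000 * 0.048 = 1104.0 W

1104.0 W


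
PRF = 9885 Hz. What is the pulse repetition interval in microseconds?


PRI = 1/9885 = 0.0001011634 s = 101.2 us

101.2 us


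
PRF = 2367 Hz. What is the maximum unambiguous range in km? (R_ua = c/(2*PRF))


R_ua = 3e8 / (2 * 2367) = 63371.4 m = 63.4 km

63.4 km


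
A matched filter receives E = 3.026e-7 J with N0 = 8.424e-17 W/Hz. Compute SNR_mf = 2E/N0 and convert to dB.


SNR_lin = 2 * 3.026e-7 / 8.424e-17 = 7.184e9
SNR_dB = 10*log10(7.184e9) = 98.6 dB

98.6 dB


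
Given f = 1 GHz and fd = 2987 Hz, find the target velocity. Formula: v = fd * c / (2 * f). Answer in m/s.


v = 2987 * 3e8 / (2 * 1000000000.0) = 448.1 m/s

448.1 m/s


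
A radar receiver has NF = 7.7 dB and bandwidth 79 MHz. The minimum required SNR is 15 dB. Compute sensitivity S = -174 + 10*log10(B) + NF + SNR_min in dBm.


10*log10(79000000.0) = 78.98
S = -174 + 78.98 + 7.7 + 15 = -72.3 dBm

-72.3 dBm


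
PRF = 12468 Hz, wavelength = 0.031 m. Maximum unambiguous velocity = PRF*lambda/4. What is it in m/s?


V_ua = 12468 * 0.031 / 4 = 96.6 m/s

96.6 m/s


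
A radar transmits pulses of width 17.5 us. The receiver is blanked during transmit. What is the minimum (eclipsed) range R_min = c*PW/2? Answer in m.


R_min = 3e8 * 17.5e-6 / 2 = 2625.0 m

2625.0 m


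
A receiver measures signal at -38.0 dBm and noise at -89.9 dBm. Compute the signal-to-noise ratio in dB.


SNR = -38.0 - (-89.9) = 51.9 dB

51.9 dB


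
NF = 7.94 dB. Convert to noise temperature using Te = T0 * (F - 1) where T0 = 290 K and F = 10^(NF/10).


NF_lin = 10^(7.94/10) = 6.223003
Te = 290 * (6.223003 - 1) = 1514.7 K

1514.7 K


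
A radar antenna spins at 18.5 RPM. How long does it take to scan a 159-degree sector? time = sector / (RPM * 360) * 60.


t = 159 / (18.5 * 360) * 60 = 1.43 s

1.43 s


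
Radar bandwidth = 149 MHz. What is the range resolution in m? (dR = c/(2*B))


dR = 3e8 / (2 * 149000000.0) = 1.01 m

1.01 m


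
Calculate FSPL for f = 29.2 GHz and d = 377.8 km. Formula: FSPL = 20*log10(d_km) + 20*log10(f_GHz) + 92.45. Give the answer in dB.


20*log10(377.8) = 51.55
20*log10(29.2) = 29.31
FSPL = 173.3 dB

173.3 dB


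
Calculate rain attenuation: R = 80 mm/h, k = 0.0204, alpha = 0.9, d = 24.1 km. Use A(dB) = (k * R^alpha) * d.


gamma = 0.0204 * 80^0.9 = 1.052958 dB/km
A = 1.052958 * 24.1 = 25.38 dB

25.38 dB


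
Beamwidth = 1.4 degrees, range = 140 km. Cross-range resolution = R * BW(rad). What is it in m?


BW_rad = 0.02443461
CR = 140000 * 0.02443461 = 3420.8 m

3420.8 m


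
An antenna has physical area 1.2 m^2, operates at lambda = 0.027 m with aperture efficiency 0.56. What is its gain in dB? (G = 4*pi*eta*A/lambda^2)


G_linear = 4*pi*0.56*1.2/0.027^2 = 11583.81
G_dB = 10*log10(11583.81) = 40.6 dB

40.6 dB


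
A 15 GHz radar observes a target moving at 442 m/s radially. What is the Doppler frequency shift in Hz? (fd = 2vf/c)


fd = 2 * 442 * 15000000000.0 / 3e8 = 44200.0 Hz

44200.0 Hz


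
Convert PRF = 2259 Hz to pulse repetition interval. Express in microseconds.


PRI = 1/2259 = 0.0004426737 s = 442.7 us

442.7 us


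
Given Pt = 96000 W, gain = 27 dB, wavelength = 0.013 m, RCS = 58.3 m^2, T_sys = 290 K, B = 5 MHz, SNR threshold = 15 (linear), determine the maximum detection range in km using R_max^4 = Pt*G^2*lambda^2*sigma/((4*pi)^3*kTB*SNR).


G_lin = 10^(27/10) = 501.187234
R^4 = 96000 * 501.187234^2 * 0.013^2 * 58.3 / ((4*pi)^3 * 1.38e-23 * 290 * 5000000.0 * 15)
R^4 = 3.98895e17 m^4
R_max = (3.98895e17)^(1/4) = 25131.3 m = 25.1 km

25.1 km


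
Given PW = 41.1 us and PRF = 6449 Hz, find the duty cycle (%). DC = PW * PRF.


DC = 41.1e-6 * 6449 * 100 = 26.51%

26.51%


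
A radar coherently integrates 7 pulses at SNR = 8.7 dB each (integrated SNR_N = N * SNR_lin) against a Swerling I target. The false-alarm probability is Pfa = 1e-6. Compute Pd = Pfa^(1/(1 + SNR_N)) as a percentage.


SNR_lin = 10^(8.7/10) = 7.4131
SNR_N = 7 * 7.4131 = 51.8917
1/(1 + SNR_N) = 1/52.8917 = 0.0189066
Pd = (1e-6)^0.0189066 = 0.77012
Pd = 77.0%

77.0%


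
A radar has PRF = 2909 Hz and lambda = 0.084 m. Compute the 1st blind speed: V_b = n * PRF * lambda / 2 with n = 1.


V_blind = 1 * 2909 * 0.084 / 2 = 122.2 m/s

122.2 m/s


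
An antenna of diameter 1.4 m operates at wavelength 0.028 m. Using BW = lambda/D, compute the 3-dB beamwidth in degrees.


BW_rad = 0.028 / 1.4 = 0.02
BW_deg = 1.15 degrees

1.15 degrees


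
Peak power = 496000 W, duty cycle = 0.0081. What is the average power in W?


P_avg = 496000 * 0.0081 = 4017.6 W

4017.6 W


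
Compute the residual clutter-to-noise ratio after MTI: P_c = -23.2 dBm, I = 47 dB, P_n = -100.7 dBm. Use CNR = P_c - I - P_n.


CNR = -23.2 - 47 - (-100.7) = 30.5 dB

30.5 dB


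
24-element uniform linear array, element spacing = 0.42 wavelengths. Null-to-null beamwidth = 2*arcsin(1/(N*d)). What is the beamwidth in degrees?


1/(N*d) = 1/(24*0.42) = 0.099206
BW = 2*arcsin(0.099206) = 11.4 degrees

11.4 degrees


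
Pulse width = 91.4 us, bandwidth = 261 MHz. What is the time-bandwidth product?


TBP = 91.4 * 261 = 23855.4

23855.4


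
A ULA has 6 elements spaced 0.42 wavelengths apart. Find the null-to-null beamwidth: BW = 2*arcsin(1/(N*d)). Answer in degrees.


1/(N*d) = 1/(6*0.42) = 0.396825
BW = 2*arcsin(0.396825) = 46.8 degrees

46.8 degrees


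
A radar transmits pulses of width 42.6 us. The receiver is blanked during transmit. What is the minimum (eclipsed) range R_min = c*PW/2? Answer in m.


R_min = 3e8 * 42.6e-6 / 2 = 6390.0 m

6390.0 m


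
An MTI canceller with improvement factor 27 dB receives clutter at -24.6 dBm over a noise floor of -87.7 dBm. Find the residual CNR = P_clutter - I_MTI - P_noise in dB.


CNR = -24.6 - 27 - (-87.7) = 36.1 dB

36.1 dB


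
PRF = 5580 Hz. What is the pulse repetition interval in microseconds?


PRI = 1/5580 = 0.0001792115 s = 179.2 us

179.2 us


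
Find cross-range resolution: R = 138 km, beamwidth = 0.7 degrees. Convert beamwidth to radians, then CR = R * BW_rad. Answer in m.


BW_rad = 0.012217305
CR = 138000 * 0.012217305 = 1686.0 m

1686.0 m


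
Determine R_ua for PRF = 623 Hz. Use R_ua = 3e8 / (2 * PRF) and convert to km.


R_ua = 3e8 / (2 * 623) = 240770.5 m = 240.8 km

240.8 km


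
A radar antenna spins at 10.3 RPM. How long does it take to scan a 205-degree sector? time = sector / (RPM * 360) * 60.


t = 205 / (10.3 * 360) * 60 = 3.32 s

3.32 s


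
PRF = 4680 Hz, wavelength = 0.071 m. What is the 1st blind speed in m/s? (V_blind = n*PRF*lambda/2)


V_blind = 1 * 4680 * 0.071 / 2 = 166.1 m/s

166.1 m/s


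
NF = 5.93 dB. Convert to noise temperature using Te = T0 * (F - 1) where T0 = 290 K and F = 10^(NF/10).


NF_lin = 10^(5.93/10) = 3.917419
Te = 290 * (3.917419 - 1) = 846.1 K

846.1 K


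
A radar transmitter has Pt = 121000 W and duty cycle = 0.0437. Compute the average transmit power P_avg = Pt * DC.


P_avg = 121000 * 0.0437 = 5287.7 W

5287.7 W


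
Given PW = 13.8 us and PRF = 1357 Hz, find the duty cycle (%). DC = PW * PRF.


DC = 13.8e-6 * 1357 * 100 = 1.87%

1.87%


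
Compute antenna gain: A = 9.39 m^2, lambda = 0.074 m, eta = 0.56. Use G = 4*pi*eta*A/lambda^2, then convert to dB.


G_linear = 4*pi*0.56*9.39/0.074^2 = 12067.02
G_dB = 10*log10(12067.02) = 40.8 dB

40.8 dB


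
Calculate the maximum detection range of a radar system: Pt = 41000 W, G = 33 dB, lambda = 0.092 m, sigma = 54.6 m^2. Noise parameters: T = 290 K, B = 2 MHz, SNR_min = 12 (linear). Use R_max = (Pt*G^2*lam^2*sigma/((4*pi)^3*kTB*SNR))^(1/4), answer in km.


G_lin = 10^(33/10) = 1995.262315
R^4 = 41000 * 1995.262315^2 * 0.092^2 * 54.6 / ((4*pi)^3 * 1.38e-23 * 290 * 2000000.0 * 12)
R^4 = 3.95762e20 m^4
R_max = (3.95762e20)^(1/4) = 141045.3 m = 141.0 km

141.0 km


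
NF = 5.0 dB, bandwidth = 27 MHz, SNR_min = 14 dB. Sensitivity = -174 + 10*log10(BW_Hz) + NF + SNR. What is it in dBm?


10*log10(27000000.0) = 74.31
S = -174 + 74.31 + 5.0 + 14 = -80.7 dBm

-80.7 dBm


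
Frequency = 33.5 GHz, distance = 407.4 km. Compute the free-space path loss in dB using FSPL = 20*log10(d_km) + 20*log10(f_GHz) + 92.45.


20*log10(407.4) = 52.2
20*log10(33.5) = 30.5
FSPL = 175.2 dB

175.2 dB


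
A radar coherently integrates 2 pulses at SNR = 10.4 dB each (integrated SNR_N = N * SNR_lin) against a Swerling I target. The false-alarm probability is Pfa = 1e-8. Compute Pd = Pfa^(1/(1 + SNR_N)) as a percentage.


SNR_lin = 10^(10.4/10) = 10.96478
SNR_N = 2 * 10.96478 = 21.92956
1/(1 + SNR_N) = 1/22.92956 = 0.0436118
Pd = (1e-8)^0.0436118 = 0.44782
Pd = 44.8%

44.8%


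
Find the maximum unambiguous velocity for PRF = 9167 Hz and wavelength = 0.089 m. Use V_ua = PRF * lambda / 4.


V_ua = 9167 * 0.089 / 4 = 204.0 m/s

204.0 m/s


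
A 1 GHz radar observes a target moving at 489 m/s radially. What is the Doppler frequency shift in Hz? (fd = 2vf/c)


fd = 2 * 489 * 1000000000.0 / 3e8 = 3260.0 Hz

3260.0 Hz


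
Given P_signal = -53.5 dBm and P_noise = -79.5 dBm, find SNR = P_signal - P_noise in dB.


SNR = -53.5 - (-79.5) = 26.0 dB

26.0 dB


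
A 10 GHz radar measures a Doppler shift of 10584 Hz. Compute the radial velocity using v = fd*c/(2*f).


v = 10584 * 3e8 / (2 * 10000000000.0) = 158.8 m/s

158.8 m/s


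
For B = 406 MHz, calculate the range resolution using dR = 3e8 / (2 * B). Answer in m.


dR = 3e8 / (2 * 406000000.0) = 0.37 m

0.37 m


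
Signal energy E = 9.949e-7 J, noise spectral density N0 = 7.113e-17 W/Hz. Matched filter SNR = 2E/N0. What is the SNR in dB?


SNR_lin = 2 * 9.949e-7 / 7.113e-17 = 2.797e10
SNR_dB = 10*log10(2.797e10) = 104.5 dB

104.5 dB


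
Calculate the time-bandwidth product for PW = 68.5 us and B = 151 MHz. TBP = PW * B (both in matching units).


TBP = 68.5 * 151 = 10343.5

10343.5


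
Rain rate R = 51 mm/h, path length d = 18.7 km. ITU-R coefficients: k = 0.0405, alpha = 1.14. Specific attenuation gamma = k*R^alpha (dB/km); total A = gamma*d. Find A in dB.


gamma = 0.0405 * 51^1.14 = 3.581666 dB/km
A = 3.581666 * 18.7 = 66.98 dB

66.98 dB


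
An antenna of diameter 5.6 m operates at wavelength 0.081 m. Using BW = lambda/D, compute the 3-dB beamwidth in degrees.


BW_rad = 0.081 / 5.6 = 0.014464
BW_deg = 0.83 degrees

0.83 degrees


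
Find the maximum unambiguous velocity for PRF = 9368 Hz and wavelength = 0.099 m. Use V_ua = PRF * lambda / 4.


V_ua = 9368 * 0.099 / 4 = 231.9 m/s

231.9 m/s


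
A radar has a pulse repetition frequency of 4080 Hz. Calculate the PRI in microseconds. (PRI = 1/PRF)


PRI = 1/4080 = 0.000245098 s = 245.1 us

245.1 us


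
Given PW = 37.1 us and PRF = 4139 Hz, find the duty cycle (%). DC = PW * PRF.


DC = 37.1e-6 * 4139 * 100 = 15.36%

15.36%


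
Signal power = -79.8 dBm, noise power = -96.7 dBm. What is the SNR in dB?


SNR = -79.8 - (-96.7) = 16.9 dB

16.9 dB


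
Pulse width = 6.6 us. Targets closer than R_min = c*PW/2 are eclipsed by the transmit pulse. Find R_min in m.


R_min = 3e8 * 6.6e-6 / 2 = 990.0 m

990.0 m


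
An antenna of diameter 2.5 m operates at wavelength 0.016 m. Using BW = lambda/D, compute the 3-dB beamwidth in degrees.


BW_rad = 0.016 / 2.5 = 0.0064
BW_deg = 0.37 degrees

0.37 degrees


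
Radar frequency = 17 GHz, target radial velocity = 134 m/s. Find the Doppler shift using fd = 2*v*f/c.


fd = 2 * 134 * 17000000000.0 / 3e8 = 15186.7 Hz

15186.7 Hz


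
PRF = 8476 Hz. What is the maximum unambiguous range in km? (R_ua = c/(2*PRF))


R_ua = 3e8 / (2 * 8476) = 17697.0 m = 17.7 km

17.7 km


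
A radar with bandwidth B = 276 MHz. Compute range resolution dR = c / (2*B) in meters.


dR = 3e8 / (2 * 276000000.0) = 0.54 m

0.54 m


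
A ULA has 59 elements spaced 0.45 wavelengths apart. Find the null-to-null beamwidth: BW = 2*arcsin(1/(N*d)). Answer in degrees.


1/(N*d) = 1/(59*0.45) = 0.037665
BW = 2*arcsin(0.037665) = 4.3 degrees

4.3 degrees


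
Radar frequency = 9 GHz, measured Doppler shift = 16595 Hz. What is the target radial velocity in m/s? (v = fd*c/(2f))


v = 16595 * 3e8 / (2 * 9000000000.0) = 276.6 m/s

276.6 m/s


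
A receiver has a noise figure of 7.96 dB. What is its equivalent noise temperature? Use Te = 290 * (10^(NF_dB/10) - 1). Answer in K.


NF_lin = 10^(7.96/10) = 6.251727
Te = 290 * (6.251727 - 1) = 1523.0 K

1523.0 K


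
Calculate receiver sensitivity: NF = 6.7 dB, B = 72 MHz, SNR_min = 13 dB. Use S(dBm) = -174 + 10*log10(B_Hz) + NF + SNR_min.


10*log10(72000000.0) = 78.57
S = -174 + 78.57 + 6.7 + 13 = -75.7 dBm

-75.7 dBm


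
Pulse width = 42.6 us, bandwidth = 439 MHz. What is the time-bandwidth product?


TBP = 42.6 * 439 = 18701.4

18701.4


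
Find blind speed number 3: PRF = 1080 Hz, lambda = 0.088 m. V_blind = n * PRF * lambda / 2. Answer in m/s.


V_blind = 3 * 1080 * 0.088 / 2 = 142.6 m/s

142.6 m/s


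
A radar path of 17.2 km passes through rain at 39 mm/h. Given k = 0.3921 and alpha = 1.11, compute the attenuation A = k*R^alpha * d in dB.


gamma = 0.3921 * 39^1.11 = 22.881187 dB/km
A = 22.881187 * 17.2 = 393.56 dB

393.56 dB


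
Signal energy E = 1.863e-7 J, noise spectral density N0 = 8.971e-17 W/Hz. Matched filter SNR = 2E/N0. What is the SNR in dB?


SNR_lin = 2 * 1.863e-7 / 8.971e-17 = 4.153e9
SNR_dB = 10*log10(4.153e9) = 96.2 dB

96.2 dB


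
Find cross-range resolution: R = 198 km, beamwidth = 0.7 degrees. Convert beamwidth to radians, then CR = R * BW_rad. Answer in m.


BW_rad = 0.012217305
CR = 198000 * 0.012217305 = 2419.0 m

2419.0 m


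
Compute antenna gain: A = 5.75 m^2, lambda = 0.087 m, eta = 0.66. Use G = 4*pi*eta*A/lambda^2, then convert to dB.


G_linear = 4*pi*0.66*5.75/0.087^2 = 6300.62
G_dB = 10*log10(6300.62) = 38.0 dB

38.0 dB


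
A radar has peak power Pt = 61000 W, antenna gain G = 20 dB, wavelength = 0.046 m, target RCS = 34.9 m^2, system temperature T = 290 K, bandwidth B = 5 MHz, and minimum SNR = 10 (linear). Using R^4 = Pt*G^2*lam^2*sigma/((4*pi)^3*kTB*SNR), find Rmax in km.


G_lin = 10^(20/10) = 100.0
R^4 = 61000 * 100.0^2 * 0.046^2 * 34.9 / ((4*pi)^3 * 1.38e-23 * 290 * 5000000.0 * 10)
R^4 = 1.13447e17 m^4
R_max = (1.13447e17)^(1/4) = 18352.6 m = 18.4 km

18.4 km


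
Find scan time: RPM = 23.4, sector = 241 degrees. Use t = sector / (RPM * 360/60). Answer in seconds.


t = 241 / (23.4 * 360) * 60 = 1.72 s

1.72 s


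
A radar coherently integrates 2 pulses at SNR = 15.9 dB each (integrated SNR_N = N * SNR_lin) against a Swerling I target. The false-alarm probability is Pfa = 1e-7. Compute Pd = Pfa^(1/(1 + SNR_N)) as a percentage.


SNR_lin = 10^(15.9/10) = 38.90451
SNR_N = 2 * 38.90451 = 77.80902
1/(1 + SNR_N) = 1/78.80902 = 0.0126889
Pd = (1e-7)^0.0126889 = 0.81504
Pd = 81.5%

81.5%


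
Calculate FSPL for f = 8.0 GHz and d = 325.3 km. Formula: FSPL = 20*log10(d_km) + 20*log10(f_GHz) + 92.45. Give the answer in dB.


20*log10(325.3) = 50.25
20*log10(8.0) = 18.06
FSPL = 160.8 dB

160.8 dB


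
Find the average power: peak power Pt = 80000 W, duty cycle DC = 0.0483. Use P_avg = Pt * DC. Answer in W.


P_avg = 80000 * 0.0483 = 3864.0 W

3864.0 W


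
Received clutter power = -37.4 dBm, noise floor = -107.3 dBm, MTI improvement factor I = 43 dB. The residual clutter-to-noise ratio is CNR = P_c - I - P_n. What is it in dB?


CNR = -37.4 - 43 - (-107.3) = 26.9 dB

26.9 dB


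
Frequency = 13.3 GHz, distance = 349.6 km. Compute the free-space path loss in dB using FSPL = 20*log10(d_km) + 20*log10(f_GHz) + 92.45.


20*log10(349.6) = 50.87
20*log10(13.3) = 22.48
FSPL = 165.8 dB

165.8 dB


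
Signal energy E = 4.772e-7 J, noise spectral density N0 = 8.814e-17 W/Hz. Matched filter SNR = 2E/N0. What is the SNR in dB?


SNR_lin = 2 * 4.772e-7 / 8.814e-17 = 1.083e10
SNR_dB = 10*log10(1.083e10) = 100.3 dB

100.3 dB


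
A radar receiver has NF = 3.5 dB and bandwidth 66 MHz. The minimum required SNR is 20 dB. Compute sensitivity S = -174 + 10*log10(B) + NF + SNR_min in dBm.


10*log10(66000000.0) = 78.2
S = -174 + 78.2 + 3.5 + 20 = -72.3 dBm

-72.3 dBm


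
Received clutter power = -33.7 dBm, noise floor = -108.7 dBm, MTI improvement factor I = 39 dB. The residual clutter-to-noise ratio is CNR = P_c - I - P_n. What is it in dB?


CNR = -33.7 - 39 - (-108.7) = 36.0 dB

36.0 dB


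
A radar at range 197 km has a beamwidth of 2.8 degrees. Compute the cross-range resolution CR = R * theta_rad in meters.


BW_rad = 0.048869219
CR = 197000 * 0.048869219 = 9627.2 m

9627.2 m


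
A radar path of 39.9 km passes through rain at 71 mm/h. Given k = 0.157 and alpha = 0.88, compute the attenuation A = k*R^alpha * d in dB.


gamma = 0.157 * 71^0.88 = 6.683547 dB/km
A = 6.683547 * 39.9 = 266.67 dB

266.67 dB


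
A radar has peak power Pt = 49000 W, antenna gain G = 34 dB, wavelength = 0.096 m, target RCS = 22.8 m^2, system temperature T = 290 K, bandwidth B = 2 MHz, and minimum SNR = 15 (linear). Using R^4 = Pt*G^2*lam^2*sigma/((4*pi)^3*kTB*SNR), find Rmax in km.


G_lin = 10^(34/10) = 2511.886432
R^4 = 49000 * 2511.886432^2 * 0.096^2 * 22.8 / ((4*pi)^3 * 1.38e-23 * 290 * 2000000.0 * 15)
R^4 = 2.72675e20 m^4
R_max = (2.72675e20)^(1/4) = 128502.4 m = 128.5 km

128.5 km


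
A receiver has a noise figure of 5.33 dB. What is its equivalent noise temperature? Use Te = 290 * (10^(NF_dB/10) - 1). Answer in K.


NF_lin = 10^(5.33/10) = 3.411929
Te = 290 * (3.411929 - 1) = 699.5 K

699.5 K


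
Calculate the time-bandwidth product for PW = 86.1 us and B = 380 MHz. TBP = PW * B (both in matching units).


TBP = 86.1 * 380 = 32718.0

32718.0


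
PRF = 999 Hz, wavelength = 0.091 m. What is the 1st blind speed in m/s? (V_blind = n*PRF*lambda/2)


V_blind = 1 * 999 * 0.091 / 2 = 45.5 m/s

45.5 m/s


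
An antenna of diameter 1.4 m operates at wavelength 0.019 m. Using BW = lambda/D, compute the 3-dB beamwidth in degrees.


BW_rad = 0.019 / 1.4 = 0.013571
BW_deg = 0.78 degrees

0.78 degrees


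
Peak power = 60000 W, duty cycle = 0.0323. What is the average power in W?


P_avg = 60000 * 0.0323 = 1938.0 W

1938.0 W


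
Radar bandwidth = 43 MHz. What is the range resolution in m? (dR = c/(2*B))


dR = 3e8 / (2 * 43000000.0) = 3.49 m

3.49 m


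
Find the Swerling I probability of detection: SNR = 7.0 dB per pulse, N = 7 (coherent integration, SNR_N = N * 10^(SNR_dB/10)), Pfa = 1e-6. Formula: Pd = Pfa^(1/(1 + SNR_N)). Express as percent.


SNR_lin = 10^(7.0/10) = 5.01187
SNR_N = 7 * 5.01187 = 35.08309
1/(1 + SNR_N) = 1/36.08309 = 0.0277138
Pd = (1e-6)^0.0277138 = 0.68189
Pd = 68.2%

68.2%


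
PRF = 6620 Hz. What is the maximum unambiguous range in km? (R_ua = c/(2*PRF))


R_ua = 3e8 / (2 * 6620) = 22658.6 m = 22.7 km

22.7 km


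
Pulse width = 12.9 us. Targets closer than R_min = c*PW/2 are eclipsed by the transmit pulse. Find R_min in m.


R_min = 3e8 * 12.9e-6 / 2 = 1935.0 m

1935.0 m


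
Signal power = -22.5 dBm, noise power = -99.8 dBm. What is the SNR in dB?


SNR = -22.5 - (-99.8) = 77.3 dB

77.3 dB


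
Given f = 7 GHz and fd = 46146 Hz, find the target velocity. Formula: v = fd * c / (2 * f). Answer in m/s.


v = 46146 * 3e8 / (2 * 7000000000.0) = 988.8 m/s

988.8 m/s


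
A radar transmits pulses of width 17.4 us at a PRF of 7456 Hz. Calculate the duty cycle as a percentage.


DC = 17.4e-6 * 7456 * 100 = 12.97%

12.97%


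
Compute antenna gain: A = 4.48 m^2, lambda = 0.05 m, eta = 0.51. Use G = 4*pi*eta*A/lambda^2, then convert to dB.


G_linear = 4*pi*0.51*4.48/0.05^2 = 11484.66
G_dB = 10*log10(11484.66) = 40.6 dB

40.6 dB


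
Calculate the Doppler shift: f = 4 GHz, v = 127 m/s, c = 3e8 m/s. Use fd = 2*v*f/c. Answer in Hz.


fd = 2 * 127 * 4000000000.0 / 3e8 = 3386.7 Hz

3386.7 Hz


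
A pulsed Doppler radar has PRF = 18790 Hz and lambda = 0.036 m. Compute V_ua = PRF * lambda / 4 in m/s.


V_ua = 18790 * 0.036 / 4 = 169.1 m/s

169.1 m/s


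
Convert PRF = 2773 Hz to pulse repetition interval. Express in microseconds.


PRI = 1/2773 = 0.0003606203 s = 360.6 us

360.6 us


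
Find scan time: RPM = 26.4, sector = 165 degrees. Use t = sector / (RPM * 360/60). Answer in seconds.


t = 165 / (26.4 * 360) * 60 = 1.04 s

1.04 s


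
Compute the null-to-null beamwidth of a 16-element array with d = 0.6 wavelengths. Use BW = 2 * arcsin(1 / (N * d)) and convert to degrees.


1/(N*d) = 1/(16*0.6) = 0.104167
BW = 2*arcsin(0.104167) = 12.0 degrees

12.0 degrees


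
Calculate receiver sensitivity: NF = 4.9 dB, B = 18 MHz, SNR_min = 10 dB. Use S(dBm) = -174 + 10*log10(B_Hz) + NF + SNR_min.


10*log10(18000000.0) = 72.55
S = -174 + 72.55 + 4.9 + 10 = -86.5 dBm

-86.5 dBm


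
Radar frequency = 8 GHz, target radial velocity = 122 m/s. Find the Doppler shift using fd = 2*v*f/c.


fd = 2 * 122 * 8000000000.0 / 3e8 = 6506.7 Hz

6506.7 Hz


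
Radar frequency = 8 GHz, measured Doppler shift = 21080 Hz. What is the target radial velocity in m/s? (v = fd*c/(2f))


v = 21080 * 3e8 / (2 * 8000000000.0) = 395.3 m/s

395.3 m/s


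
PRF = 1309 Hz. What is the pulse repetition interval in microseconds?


PRI = 1/1309 = 0.0007639419 s = 763.9 us

763.9 us


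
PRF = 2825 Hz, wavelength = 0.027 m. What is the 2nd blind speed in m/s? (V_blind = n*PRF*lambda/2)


V_blind = 2 * 2825 * 0.027 / 2 = 76.3 m/s

76.3 m/s


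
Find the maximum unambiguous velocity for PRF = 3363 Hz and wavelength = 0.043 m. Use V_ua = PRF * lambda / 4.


V_ua = 3363 * 0.043 / 4 = 36.2 m/s

36.2 m/s


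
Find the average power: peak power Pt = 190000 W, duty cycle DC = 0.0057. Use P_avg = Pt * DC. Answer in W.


P_avg = 190000 * 0.0057 = 1083.0 W

1083.0 W


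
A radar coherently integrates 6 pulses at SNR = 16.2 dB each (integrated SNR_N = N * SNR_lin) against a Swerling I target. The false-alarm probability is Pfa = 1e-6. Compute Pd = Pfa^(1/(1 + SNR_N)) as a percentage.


SNR_lin = 10^(16.2/10) = 41.68694
SNR_N = 6 * 41.68694 = 250.12164
1/(1 + SNR_N) = 1/251.12164 = 0.0039821
Pd = (1e-6)^0.0039821 = 0.94647
Pd = 94.6%

94.6%


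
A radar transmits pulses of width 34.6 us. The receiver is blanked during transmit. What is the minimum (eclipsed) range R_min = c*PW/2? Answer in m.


R_min = 3e8 * 34.6e-6 / 2 = 5190.0 m

5190.0 m


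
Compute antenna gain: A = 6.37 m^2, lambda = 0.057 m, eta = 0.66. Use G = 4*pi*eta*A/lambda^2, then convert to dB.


G_linear = 4*pi*0.66*6.37/0.057^2 = 16260.86
G_dB = 10*log10(16260.86) = 42.1 dB

42.1 dB


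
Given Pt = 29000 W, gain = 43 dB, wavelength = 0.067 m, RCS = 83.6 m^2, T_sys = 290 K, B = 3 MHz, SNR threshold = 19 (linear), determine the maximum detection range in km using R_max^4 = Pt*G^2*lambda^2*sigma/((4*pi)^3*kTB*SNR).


G_lin = 10^(43/10) = 19952.62315
R^4 = 29000 * 19952.62315^2 * 0.067^2 * 83.6 / ((4*pi)^3 * 1.38e-23 * 290 * 3000000.0 * 19)
R^4 = 9.57133e21 m^4
R_max = (9.57133e21)^(1/4) = 312783.0 m = 312.8 km

312.8 km


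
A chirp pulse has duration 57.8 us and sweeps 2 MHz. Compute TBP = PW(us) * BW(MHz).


TBP = 57.8 * 2 = 115.6

115.6


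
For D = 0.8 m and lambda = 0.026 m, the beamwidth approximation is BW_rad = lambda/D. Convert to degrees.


BW_rad = 0.026 / 0.8 = 0.0325
BW_deg = 1.86 degrees

1.86 degrees


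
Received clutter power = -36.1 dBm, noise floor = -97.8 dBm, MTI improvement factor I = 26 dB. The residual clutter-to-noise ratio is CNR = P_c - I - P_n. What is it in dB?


CNR = -36.1 - 26 - (-97.8) = 35.7 dB

35.7 dB


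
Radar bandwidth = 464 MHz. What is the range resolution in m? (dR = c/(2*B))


dR = 3e8 / (2 * 464000000.0) = 0.32 m

0.32 m


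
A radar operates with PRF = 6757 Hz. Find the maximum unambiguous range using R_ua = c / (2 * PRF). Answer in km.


R_ua = 3e8 / (2 * 6757) = 22199.2 m = 22.2 km

22.2 km


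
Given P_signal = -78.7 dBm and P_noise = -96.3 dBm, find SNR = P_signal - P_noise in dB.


SNR = -78.7 - (-96.3) = 17.6 dB

17.6 dB


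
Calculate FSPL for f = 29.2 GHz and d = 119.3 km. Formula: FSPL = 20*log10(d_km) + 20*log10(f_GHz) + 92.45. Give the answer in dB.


20*log10(119.3) = 41.53
20*log10(29.2) = 29.31
FSPL = 163.3 dB

163.3 dB


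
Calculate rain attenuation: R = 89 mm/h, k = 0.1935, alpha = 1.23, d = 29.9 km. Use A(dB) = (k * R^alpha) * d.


gamma = 0.1935 * 89^1.23 = 48.353808 dB/km
A = 48.353808 * 29.9 = 1445.78 dB

1445.78 dB


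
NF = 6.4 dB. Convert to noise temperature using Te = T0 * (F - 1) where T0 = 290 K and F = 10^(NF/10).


NF_lin = 10^(6.4/10) = 4.365158
Te = 290 * (4.365158 - 1) = 975.9 K

975.9 K


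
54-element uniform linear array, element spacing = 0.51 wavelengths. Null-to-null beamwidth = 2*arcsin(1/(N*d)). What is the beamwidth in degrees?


1/(N*d) = 1/(54*0.51) = 0.036311
BW = 2*arcsin(0.036311) = 4.2 degrees

4.2 degrees


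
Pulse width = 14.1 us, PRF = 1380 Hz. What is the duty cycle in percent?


DC = 14.1e-6 * 1380 * 100 = 1.95%

1.95%


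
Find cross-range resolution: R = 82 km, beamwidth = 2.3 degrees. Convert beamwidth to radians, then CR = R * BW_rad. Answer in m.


BW_rad = 0.040142573
CR = 82000 * 0.040142573 = 3291.7 m

3291.7 m


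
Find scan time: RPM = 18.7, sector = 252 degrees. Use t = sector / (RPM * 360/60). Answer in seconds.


t = 252 / (18.7 * 360) * 60 = 2.25 s

2.25 s


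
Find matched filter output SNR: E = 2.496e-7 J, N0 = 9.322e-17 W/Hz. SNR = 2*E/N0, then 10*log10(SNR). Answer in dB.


SNR_lin = 2 * 2.496e-7 / 9.322e-17 = 5.355e9
SNR_dB = 10*log10(5.355e9) = 97.3 dB

97.3 dB


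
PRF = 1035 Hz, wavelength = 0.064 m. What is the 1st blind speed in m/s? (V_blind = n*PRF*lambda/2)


V_blind = 1 * 1035 * 0.064 / 2 = 33.1 m/s

33.1 m/s


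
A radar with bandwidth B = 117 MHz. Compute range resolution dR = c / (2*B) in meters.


dR = 3e8 / (2 * 117000000.0) = 1.28 m

1.28 m


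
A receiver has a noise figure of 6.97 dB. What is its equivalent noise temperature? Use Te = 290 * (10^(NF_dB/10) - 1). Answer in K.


NF_lin = 10^(6.97/10) = 4.977371
Te = 290 * (4.977371 - 1) = 1153.4 K

1153.4 K


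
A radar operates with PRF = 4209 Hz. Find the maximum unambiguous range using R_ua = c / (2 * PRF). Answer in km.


R_ua = 3e8 / (2 * 4209) = 35637.9 m = 35.6 km

35.6 km


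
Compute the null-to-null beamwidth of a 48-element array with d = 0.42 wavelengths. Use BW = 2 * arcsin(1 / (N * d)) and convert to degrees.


1/(N*d) = 1/(48*0.42) = 0.049603
BW = 2*arcsin(0.049603) = 5.7 degrees

5.7 degrees


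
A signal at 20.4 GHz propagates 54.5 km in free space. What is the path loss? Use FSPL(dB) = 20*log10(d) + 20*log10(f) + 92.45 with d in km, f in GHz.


20*log10(54.5) = 34.73
20*log10(20.4) = 26.19
FSPL = 153.4 dB

153.4 dB


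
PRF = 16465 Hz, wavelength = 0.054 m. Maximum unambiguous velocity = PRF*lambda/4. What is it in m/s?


V_ua = 16465 * 0.054 / 4 = 222.3 m/s

222.3 m/s


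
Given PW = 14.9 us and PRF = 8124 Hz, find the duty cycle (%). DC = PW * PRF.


DC = 14.9e-6 * 8124 * 100 = 12.1%

12.1%


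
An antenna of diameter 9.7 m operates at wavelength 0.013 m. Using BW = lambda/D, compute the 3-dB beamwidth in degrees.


BW_rad = 0.013 / 9.7 = 0.00134
BW_deg = 0.08 degrees

0.08 degrees


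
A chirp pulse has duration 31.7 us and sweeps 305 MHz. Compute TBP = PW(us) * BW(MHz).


TBP = 31.7 * 305 = 9668.5

9668.5


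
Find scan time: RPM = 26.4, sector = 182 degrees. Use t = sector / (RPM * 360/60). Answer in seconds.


t = 182 / (26.4 * 360) * 60 = 1.15 s

1.15 s


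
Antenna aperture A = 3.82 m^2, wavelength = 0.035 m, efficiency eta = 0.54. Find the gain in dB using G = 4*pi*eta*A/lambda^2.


G_linear = 4*pi*0.54*3.82/0.035^2 = 21160.74
G_dB = 10*log10(21160.74) = 43.3 dB

43.3 dB


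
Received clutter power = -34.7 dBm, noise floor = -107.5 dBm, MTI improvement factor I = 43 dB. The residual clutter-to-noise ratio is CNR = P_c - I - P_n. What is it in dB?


CNR = -34.7 - 43 - (-107.5) = 29.8 dB

29.8 dB


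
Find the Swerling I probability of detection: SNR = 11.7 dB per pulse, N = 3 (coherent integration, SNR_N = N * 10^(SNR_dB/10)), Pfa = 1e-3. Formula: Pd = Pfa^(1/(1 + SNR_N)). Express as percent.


SNR_lin = 10^(11.7/10) = 14.79108
SNR_N = 3 * 14.79108 = 44.37324
1/(1 + SNR_N) = 1/45.37324 = 0.0220394
Pd = (1e-3)^0.0220394 = 0.85878
Pd = 85.9%

85.9%


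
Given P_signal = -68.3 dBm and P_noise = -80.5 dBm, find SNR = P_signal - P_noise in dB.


SNR = -68.3 - (-80.5) = 12.2 dB

12.2 dB


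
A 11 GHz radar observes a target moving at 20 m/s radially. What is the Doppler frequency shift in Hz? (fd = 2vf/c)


fd = 2 * 20 * 11000000000.0 / 3e8 = 1466.7 Hz

1466.7 Hz


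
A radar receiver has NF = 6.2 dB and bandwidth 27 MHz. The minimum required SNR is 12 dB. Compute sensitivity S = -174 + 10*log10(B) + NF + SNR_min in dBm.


10*log10(27000000.0) = 74.31
S = -174 + 74.31 + 6.2 + 12 = -81.5 dBm

-81.5 dBm


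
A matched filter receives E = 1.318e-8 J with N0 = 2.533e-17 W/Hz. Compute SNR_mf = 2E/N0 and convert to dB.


SNR_lin = 2 * 1.318e-8 / 2.533e-17 = 1.041e9
SNR_dB = 10*log10(1.041e9) = 90.2 dB

90.2 dB


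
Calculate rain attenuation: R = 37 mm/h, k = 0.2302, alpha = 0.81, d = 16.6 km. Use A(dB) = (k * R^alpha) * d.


gamma = 0.2302 * 37^0.81 = 4.288928 dB/km
A = 4.288928 * 16.6 = 71.2 dB

71.2 dB


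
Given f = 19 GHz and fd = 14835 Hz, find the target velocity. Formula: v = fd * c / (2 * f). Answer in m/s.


v = 14835 * 3e8 / (2 * 19000000000.0) = 117.1 m/s

117.1 m/s


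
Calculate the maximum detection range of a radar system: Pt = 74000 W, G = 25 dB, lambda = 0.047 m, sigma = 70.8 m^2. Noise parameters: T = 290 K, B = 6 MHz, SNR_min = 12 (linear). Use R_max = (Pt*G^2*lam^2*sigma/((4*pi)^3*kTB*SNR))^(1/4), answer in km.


G_lin = 10^(25/10) = 316.227766
R^4 = 74000 * 316.227766^2 * 0.047^2 * 70.8 / ((4*pi)^3 * 1.38e-23 * 290 * 6000000.0 * 12)
R^4 = 2.02405e18 m^4
R_max = (2.02405e18)^(1/4) = 37718.6 m = 37.7 km

37.7 km


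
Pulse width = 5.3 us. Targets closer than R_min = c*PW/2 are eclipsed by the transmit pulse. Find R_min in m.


R_min = 3e8 * 5.3e-6 / 2 = 795.0 m

795.0 m


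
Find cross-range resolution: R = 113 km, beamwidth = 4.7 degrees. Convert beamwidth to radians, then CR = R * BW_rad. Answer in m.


BW_rad = 0.082030475
CR = 113000 * 0.082030475 = 9269.4 m

9269.4 m


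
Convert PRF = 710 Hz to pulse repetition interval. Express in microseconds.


PRI = 1/710 = 0.0014084507 s = 1408.5 us

1408.5 us


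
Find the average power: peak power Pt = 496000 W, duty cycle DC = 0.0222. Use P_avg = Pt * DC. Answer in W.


P_avg = 496000 * 0.0222 = 11011.2 W

11011.2 W


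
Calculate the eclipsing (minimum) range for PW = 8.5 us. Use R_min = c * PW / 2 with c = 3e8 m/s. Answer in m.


R_min = 3e8 * 8.5e-6 / 2 = 1275.0 m

1275.0 m


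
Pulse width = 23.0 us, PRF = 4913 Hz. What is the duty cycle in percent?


DC = 23.0e-6 * 4913 * 100 = 11.3%

11.3%


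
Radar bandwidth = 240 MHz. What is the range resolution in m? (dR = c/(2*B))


dR = 3e8 / (2 * 240000000.0) = 0.63 m

0.63 m


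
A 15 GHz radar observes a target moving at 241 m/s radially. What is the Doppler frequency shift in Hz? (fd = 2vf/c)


fd = 2 * 241 * 15000000000.0 / 3e8 = 24100.0 Hz

24100.0 Hz


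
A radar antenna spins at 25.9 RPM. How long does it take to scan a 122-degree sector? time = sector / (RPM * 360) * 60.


t = 122 / (25.9 * 360) * 60 = 0.79 s

0.79 s


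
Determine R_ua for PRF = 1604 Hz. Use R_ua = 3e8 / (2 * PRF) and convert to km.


R_ua = 3e8 / (2 * 1604) = 93516.2 m = 93.5 km

93.5 km
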